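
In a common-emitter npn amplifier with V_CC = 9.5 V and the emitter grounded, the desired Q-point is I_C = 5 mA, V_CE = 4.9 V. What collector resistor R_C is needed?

R_C ≈ 0.92 kΩ

Collector loop: V_CC = I_C·R_C + V_CE.
R_C = (V_CC − V_CE)/I_C = (9.5 − 4.9)/5 = 0.92 kΩ.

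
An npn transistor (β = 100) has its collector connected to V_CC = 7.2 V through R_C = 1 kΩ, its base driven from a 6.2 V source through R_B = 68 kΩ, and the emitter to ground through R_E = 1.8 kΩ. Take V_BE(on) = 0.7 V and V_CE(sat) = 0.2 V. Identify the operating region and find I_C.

Assume active. Base-emitter loop: I_B = (V_BB − V_BE)/(R_B + (β+1)R_E) = (6.2 − 0.7)/(68 + 101×1.8) = 0.022 mA.
I_C = β·I_B = 100×0.022 = 2.2 mA.
V_CE = V_CC − I_C·R_C − I_E·R_E = 7.2 − 2.2×1 − 2.22×1.8 = 0.995 V > V_CE(sat), so the active-region assumption holds.

active; I_C ≈ 2.2 mA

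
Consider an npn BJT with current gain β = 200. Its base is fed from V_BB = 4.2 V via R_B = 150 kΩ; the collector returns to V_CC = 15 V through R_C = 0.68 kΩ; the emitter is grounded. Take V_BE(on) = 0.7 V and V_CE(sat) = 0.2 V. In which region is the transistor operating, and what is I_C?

Assume active. Base-emitter loop: I_B = (V_BB − V_BE)/R_B = (4.2 − 0.7)/150 = 0.0233 mA.
I_C = β·I_B = 200×0.0233 = 4.67 mA.
V_CE = V_CC − I_C·R_C = 15 − 4.67×0.68 = 11.8 V > V_CE(sat), so the active-region assumption holds.

active; I_C ≈ 4.7 mA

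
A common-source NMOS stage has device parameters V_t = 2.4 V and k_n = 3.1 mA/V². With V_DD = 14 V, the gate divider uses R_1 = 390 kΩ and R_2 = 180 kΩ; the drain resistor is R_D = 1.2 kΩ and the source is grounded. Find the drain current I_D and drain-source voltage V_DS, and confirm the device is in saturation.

I_D ≈ 6.3 mA, V_DS ≈ 6.4 V

V_G = V_DD·R_2/(R_1+R_2) = 14×180/570 = 4.42 V. With the source grounded, V_GS = V_G = 4.42 V.
Assume saturation: I_D = (k_n/2)(V_GS − V_t)² = (3.1/2)×(4.42 − 2.4)² = 1.55×2.02² = 6.33 mA.
V_DS = V_DD − I_D·R_D = 14 − 6.33×1.2 = 6.4 V.
Saturation requires V_DS ≥ V_GS − V_t = 2.02 V; 6.4 ≥ 2.02 ✓.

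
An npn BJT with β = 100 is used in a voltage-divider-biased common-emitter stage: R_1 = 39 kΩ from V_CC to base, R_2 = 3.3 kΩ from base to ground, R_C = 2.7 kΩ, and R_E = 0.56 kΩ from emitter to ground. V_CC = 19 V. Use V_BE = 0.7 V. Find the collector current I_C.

Thevenize the base divider: V_Th = V_CC·R_2/(R_1+R_2) = 19×3.3/42.3 = 1.48 V, R_Th = R_1‖R_2 = 3.04 kΩ.
Base-emitter loop: V_Th = I_B·R_Th + V_BE + (β+1)I_B·R_E, so I_B = (1.48 − 0.7) / (3.04 + 101×0.56) = 0.0131 mA.
I_C = β·I_B = 100×0.0131 = 1.31 mA, and I_E = (β+1)I_B = 1.33 mA.
V_CE = V_CC − I_C·R_C − I_E·R_E = 19 − 1.31×2.7 − 1.33×0.56 = 14.7 V.
V_CE = 14.7 V > 0.2 V confirms active-region operation.

I_C ≈ 1.3 mA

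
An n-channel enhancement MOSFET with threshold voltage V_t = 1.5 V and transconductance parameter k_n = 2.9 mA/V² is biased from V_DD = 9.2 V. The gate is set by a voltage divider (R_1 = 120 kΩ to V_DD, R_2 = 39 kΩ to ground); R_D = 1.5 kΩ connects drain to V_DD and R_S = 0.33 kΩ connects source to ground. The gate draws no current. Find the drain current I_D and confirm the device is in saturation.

I_D ≈ 0.5 mA

V_G = V_DD·R_2/(R_1+R_2) = 9.2×39/159 = 2.26 V.
Assume saturation: I_D = (k_n/2)(V_GS − V_t)² with V_GS = V_G − I_D·R_S = 2.26 − 0.33·I_D.
Substituting gives 0.158·I_D² − 1.72·I_D + 0.83 = 0, with roots I_D = 0.505 or 10.4 mA.
The root I_D = 10.4 mA gives V_GS = -1.18 V ≤ V_t, so take I_D = 0.505 mA.
Then V_GS = 2.09 V and V_DS = V_DD − I_D(R_D+R_S) = 9.2 − 0.505×1.83 = 8.28 V.
Saturation requires V_DS ≥ V_GS − V_t = 0.59 V; 8.28 ≥ 0.59 ✓.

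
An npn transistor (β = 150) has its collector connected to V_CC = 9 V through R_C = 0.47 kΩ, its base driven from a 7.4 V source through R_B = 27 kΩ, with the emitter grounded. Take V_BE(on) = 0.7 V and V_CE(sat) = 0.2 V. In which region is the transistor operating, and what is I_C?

saturation; I_C ≈ 19 mA

Assume active: I_B = (7.4 − 0.7)/27 = 0.248 mA, giving I_C = β·I_B = 37.2 mA.
But then V_CE = 9 − 37.2×0.47 = -8.49 V < V_CE(sat) = 0.2 V — impossible in the active region.
So the transistor is saturated. With V_CE = 0.2 V, I_C = (V_CC − 0.2)/R_C = 8.8/0.47 = 18.7 mA.
Check: β·I_B = 37.2 mA > I_C = 18.7 mA, confirming saturation.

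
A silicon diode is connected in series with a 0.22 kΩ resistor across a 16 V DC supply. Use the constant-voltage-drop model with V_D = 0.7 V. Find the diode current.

I ≈ 70 mA

KVL around the loop: 16 = V_D + I·R = 0.7 + I × 0.22 kΩ.
So I = (16 − 0.7) / 0.22 kΩ = 15.3 / 0.22 = 69.5 mA.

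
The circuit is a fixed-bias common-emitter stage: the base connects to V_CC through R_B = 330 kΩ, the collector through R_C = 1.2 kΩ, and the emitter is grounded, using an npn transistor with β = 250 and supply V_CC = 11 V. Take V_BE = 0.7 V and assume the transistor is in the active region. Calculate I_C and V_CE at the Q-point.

Base loop: V_CC = I_B·R_B + V_BE, so I_B = (11 − 0.7)/330 kΩ = 0.0312 mA.
In the active region I_C = β·I_B = 250 × 0.0312 = 7.8 mA.
Collector loop: V_CE = V_CC − I_C·R_C = 11 − 7.8×1.2 = 1.64 V.
Since V_CE = 1.64 V > V_CE(sat) ≈ 0.2 V, the transistor is in the active region as assumed.

I_C ≈ 7.8 mA, V_CE ≈ 1.6 V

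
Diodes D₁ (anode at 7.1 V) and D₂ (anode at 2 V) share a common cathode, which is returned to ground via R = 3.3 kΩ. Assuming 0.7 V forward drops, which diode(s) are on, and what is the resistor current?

Only D₁ conducts; I_R ≈ 1.9 mA

Assume both conduct. Then node N would need to be at both 7.1−0.7 = 6.4 V and 2−0.7 = 1.3 V, which is impossible.
Assume only D₁ conducts: V_N = 7.1 − 0.7 = 6.4 V, so I_R = 6.4/3.3 = 1.94 mA.
Check D₂: its anode-to-cathode voltage is 2 − 6.4 = -4.4 V < 0.7 V, so it is off. The assumption is consistent.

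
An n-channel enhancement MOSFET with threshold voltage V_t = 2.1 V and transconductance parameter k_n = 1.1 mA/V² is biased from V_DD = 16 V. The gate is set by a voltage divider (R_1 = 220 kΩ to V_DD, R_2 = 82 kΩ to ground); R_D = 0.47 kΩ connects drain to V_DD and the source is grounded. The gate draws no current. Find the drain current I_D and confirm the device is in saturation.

V_G = V_DD·R_2/(R_1+R_2) = 16×82/302 = 4.34 V. With the source grounded, V_GS = V_G = 4.34 V.
Assume saturation: I_D = (k_n/2)(V_GS − V_t)² = (1.1/2)×(4.34 − 2.1)² = 0.55×2.24² = 2.77 mA.
V_DS = V_DD − I_D·R_D = 16 − 2.77×0.47 = 14.7 V.
Saturation requires V_DS ≥ V_GS − V_t = 2.24 V; 14.7 ≥ 2.24 ✓.

I_D ≈ 2.8 mA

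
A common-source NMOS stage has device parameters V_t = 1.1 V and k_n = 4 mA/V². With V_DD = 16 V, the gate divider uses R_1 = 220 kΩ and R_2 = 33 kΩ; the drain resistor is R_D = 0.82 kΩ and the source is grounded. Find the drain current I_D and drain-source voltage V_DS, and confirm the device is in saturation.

V_G = V_DD·R_2/(R_1+R_2) = 16×33/253 = 2.09 V. With the source grounded, V_GS = V_G = 2.09 V.
Assume saturation: I_D = (k_n/2)(V_GS − V_t)² = (4/2)×(2.09 − 1.1)² = 2×0.987² = 1.95 mA.
V_DS = V_DD − I_D·R_D = 16 − 1.95×0.82 = 14.4 V.
Saturation requires V_DS ≥ V_GS − V_t = 0.987 V; 14.4 ≥ 0.987 ✓.

I_D ≈ 1.9 mA, V_DS ≈ 14 V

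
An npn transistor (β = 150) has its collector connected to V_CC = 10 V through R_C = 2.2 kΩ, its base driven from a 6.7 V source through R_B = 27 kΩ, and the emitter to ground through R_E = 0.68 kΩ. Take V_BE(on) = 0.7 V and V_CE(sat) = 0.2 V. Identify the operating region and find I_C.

Assume active: I_B = (6.7 − 0.7)/(27 + 151×0.68) = 0.0463 mA, I_C = β·I_B = 6.94 mA.
Then V_CE = 10 − 6.94×2.2 − 6.99×0.68 = -10 V < 0.2 V — the active assumption fails.
Re-solve with V_CE = 0.2 V. KCL at the emitter: V_E/R_E = (V_BB−0.7−V_E)/R_B + (V_CC−0.2−V_E)/R_C, giving V_E = 2.38 V.
I_C = (V_CC − 0.2 − V_E)/R_C = (9.8 − 2.38)/2.2 = 3.37 mA.
Check: I_B = (6 − 2.38)/27 = 0.134 mA, and β·I_B = 20.1 mA > I_C, confirming saturation.

saturation; I_C ≈ 3.4 mA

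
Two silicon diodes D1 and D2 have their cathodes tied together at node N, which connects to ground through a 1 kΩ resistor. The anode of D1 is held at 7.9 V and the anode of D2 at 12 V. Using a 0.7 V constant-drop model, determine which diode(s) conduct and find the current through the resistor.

Assume both conduct. Then node N would need to be at both 7.9−0.7 = 7.2 V and 12−0.7 = 11.3 V, which is impossible.
Assume only D2 conducts: V_N = 12 − 0.7 = 11.3 V, so I_R = 11.3/1 = 11.3 mA.
Check D1: its anode-to-cathode voltage is 7.9 − 11.3 = -3.4 V < 0.7 V, so it is off. The assumption is consistent.

Only D2 conducts; I_R ≈ 11 mA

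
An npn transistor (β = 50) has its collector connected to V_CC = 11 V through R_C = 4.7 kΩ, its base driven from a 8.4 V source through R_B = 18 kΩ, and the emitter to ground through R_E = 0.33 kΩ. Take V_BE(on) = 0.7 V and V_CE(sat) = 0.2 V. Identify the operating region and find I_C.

Assume active: I_B = (8.4 − 0.7)/(18 + 51×0.33) = 0.221 mA, I_C = β·I_B = 11.1 mA.
Then V_CE = 11 − 11.1×4.7 − 11.3×0.33 = -44.7 V < 0.2 V — the active assumption fails.
Re-solve with V_CE = 0.2 V. KCL at the emitter: V_E/R_E = (V_BB−0.7−V_E)/R_B + (V_CC−0.2−V_E)/R_C, giving V_E = 0.826 V.
I_C = (V_CC − 0.2 − V_E)/R_C = (10.8 − 0.826)/4.7 = 2.12 mA.
Check: I_B = (7.7 − 0.826)/18 = 0.382 mA, and β·I_B = 19.1 mA > I_C, confirming saturation.

saturation; I_C ≈ 2.1 mA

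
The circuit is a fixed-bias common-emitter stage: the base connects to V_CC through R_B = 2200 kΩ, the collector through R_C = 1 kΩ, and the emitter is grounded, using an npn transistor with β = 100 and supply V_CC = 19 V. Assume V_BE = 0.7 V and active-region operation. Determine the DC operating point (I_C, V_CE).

Base loop: V_CC = I_B·R_B + V_BE, so I_B = (19 − 0.7)/2200 kΩ = 0.00832 mA.
In the active region I_C = β·I_B = 100 × 0.00832 = 0.832 mA.
Collector loop: V_CE = V_CC − I_C·R_C = 19 − 0.832×1 = 18.2 V.
Since V_CE = 18.2 V > V_CE(sat) ≈ 0.2 V, the transistor is in the active region as assumed.

I_C ≈ 0.83 mA, V_CE ≈ 18 V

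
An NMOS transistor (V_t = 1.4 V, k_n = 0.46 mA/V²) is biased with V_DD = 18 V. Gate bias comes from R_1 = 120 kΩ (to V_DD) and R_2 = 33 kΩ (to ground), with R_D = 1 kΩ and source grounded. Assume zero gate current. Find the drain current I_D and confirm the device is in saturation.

V_G = V_DD·R_2/(R_1+R_2) = 18×33/153 = 3.88 V. With the source grounded, V_GS = V_G = 3.88 V.
Assume saturation: I_D = (k_n/2)(V_GS − V_t)² = (0.46/2)×(3.88 − 1.4)² = 0.23×2.48² = 1.42 mA.
V_DS = V_DD − I_D·R_D = 18 − 1.42×1 = 16.6 V.
Saturation requires V_DS ≥ V_GS − V_t = 2.48 V; 16.6 ≥ 2.48 ✓.

I_D ≈ 1.4 mA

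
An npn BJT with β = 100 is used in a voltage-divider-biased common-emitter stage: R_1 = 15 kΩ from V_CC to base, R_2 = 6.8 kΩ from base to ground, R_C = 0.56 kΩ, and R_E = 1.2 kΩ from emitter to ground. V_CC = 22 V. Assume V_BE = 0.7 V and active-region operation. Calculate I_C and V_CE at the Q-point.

I_C ≈ 4.9 mA, V_CE ≈ 13 V

Thevenize the base divider: V_Th = V_CC·R_2/(R_1+R_2) = 22×6.8/21.8 = 6.86 V, R_Th = R_1‖R_2 = 4.68 kΩ.
Base-emitter loop: V_Th = I_B·R_Th + V_BE + (β+1)I_B·R_E, so I_B = (6.86 − 0.7) / (4.68 + 101×1.2) = 0.049 mA.
I_C = β·I_B = 100×0.049 = 4.9 mA, and I_E = (β+1)I_B = 4.94 mA.
V_CE = V_CC − I_C·R_C − I_E·R_E = 22 − 4.9×0.56 − 4.94×1.2 = 13.3 V.
V_CE = 13.3 V > 0.2 V confirms active-region operation.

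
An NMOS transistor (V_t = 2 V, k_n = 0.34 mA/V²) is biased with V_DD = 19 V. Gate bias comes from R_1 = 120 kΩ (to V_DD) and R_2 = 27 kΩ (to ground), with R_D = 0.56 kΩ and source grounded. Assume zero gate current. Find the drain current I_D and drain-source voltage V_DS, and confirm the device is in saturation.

I_D ≈ 0.38 mA, V_DS ≈ 19 V

V_G = V_DD·R_2/(R_1+R_2) = 19×27/147 = 3.49 V. With the source grounded, V_GS = V_G = 3.49 V.
Assume saturation: I_D = (k_n/2)(V_GS − V_t)² = (0.34/2)×(3.49 − 2)² = 0.17×1.49² = 0.377 mA.
V_DS = V_DD − I_D·R_D = 19 − 0.377×0.56 = 18.8 V.
Saturation requires V_DS ≥ V_GS − V_t = 1.49 V; 18.8 ≥ 1.49 ✓.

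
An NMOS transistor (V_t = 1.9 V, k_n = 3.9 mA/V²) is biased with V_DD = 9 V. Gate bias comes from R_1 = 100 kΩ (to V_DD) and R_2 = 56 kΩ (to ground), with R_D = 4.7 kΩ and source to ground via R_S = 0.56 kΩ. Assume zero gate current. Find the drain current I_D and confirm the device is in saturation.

I_D ≈ 1.1 mA

V_G = V_DD·R_2/(R_1+R_2) = 9×56/156 = 3.23 V.
Assume saturation: I_D = (k_n/2)(V_GS − V_t)² with V_GS = V_G − I_D·R_S = 3.23 − 0.56·I_D.
Substituting gives 0.612·I_D² − 3.91·I_D + 3.45 = 0, with roots I_D = 1.06 or 5.33 mA.
The root I_D = 5.33 mA gives V_GS = 0.247 V ≤ V_t, so take I_D = 1.06 mA.
Then V_GS = 2.64 V and V_DS = V_DD − I_D(R_D+R_S) = 9 − 1.06×5.26 = 3.43 V.
Saturation requires V_DS ≥ V_GS − V_t = 0.737 V; 3.43 ≥ 0.737 ✓.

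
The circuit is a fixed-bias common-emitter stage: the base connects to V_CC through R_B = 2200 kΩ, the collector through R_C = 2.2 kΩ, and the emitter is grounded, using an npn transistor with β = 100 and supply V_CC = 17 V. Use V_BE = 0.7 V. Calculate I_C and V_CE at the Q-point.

I_C ≈ 0.74 mA, V_CE ≈ 15 V

Base loop: V_CC = I_B·R_B + V_BE, so I_B = (17 − 0.7)/2200 kΩ = 0.00741 mA.
In the active region I_C = β·I_B = 100 × 0.00741 = 0.741 mA.
Collector loop: V_CE = V_CC − I_C·R_C = 17 − 0.741×2.2 = 15.4 V.
Since V_CE = 15.4 V > V_CE(sat) ≈ 0.2 V, the transistor is in the active region as assumed.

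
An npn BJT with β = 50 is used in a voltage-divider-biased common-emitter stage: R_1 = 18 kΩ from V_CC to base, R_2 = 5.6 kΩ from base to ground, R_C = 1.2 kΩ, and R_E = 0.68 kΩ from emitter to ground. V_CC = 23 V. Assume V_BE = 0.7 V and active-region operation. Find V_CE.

Thevenize the base divider: V_Th = V_CC·R_2/(R_1+R_2) = 23×5.6/23.6 = 5.46 V, R_Th = R_1‖R_2 = 4.27 kΩ.
Base-emitter loop: V_Th = I_B·R_Th + V_BE + (β+1)I_B·R_E, so I_B = (5.46 − 0.7) / (4.27 + 51×0.68) = 0.122 mA.
I_C = β·I_B = 50×0.122 = 6.11 mA, and I_E = (β+1)I_B = 6.23 mA.
V_CE = V_CC − I_C·R_C − I_E·R_E = 23 − 6.11×1.2 − 6.23×0.68 = 11.4 V.
V_CE = 11.4 V > 0.2 V confirms active-region operation.

V_CE ≈ 11 V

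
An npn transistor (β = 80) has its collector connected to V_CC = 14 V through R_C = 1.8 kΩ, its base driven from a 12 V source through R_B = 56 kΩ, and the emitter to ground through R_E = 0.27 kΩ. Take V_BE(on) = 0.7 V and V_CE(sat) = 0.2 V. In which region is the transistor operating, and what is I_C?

Assume active: I_B = (12 − 0.7)/(56 + 81×0.27) = 0.145 mA, I_C = β·I_B = 11.6 mA.
Then V_CE = 14 − 11.6×1.8 − 11.8×0.27 = -10.1 V < 0.2 V — the active assumption fails.
Re-solve with V_CE = 0.2 V. KCL at the emitter: V_E/R_E = (V_BB−0.7−V_E)/R_B + (V_CC−0.2−V_E)/R_C, giving V_E = 1.84 V.
I_C = (V_CC − 0.2 − V_E)/R_C = (13.8 − 1.84)/1.8 = 6.64 mA.
Check: I_B = (11.3 − 1.84)/56 = 0.169 mA, and β·I_B = 13.5 mA > I_C, confirming saturation.

saturation; I_C ≈ 6.6 mA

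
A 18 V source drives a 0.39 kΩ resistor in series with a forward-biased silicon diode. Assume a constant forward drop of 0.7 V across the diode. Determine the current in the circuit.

I ≈ 44 mA

KVL around the loop: 18 = V_D + I·R = 0.7 + I × 0.39 kΩ.
So I = (18 − 0.7) / 0.39 kΩ = 17.3 / 0.39 = 44.4 mA.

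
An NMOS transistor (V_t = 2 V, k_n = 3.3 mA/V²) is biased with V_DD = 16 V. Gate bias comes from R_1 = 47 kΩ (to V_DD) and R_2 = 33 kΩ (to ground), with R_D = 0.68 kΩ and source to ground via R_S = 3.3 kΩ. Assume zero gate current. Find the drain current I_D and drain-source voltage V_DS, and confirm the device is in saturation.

I_D ≈ 1.1 mA, V_DS ≈ 11 V

V_G = V_DD·R_2/(R_1+R_2) = 16×33/80 = 6.6 V.
Assume saturation: I_D = (k_n/2)(V_GS − V_t)² with V_GS = V_G − I_D·R_S = 6.6 − 3.3·I_D.
Substituting gives 18·I_D² − 51.1·I_D + 34.9 = 0, with roots I_D = 1.14 or 1.7 mA.
The root I_D = 1.7 mA gives V_GS = 0.984 V ≤ V_t, so take I_D = 1.14 mA.
Then V_GS = 2.83 V and V_DS = V_DD − I_D(R_D+R_S) = 16 − 1.14×3.98 = 11.5 V.
Saturation requires V_DS ≥ V_GS − V_t = 0.832 V; 11.5 ≥ 0.832 ✓.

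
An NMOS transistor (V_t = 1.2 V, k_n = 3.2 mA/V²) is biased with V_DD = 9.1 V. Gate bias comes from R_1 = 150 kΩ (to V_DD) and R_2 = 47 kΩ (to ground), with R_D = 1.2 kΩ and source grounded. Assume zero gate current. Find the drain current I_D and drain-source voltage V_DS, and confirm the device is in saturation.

V_G = V_DD·R_2/(R_1+R_2) = 9.1×47/197 = 2.17 V. With the source grounded, V_GS = V_G = 2.17 V.
Assume saturation: I_D = (k_n/2)(V_GS − V_t)² = (3.2/2)×(2.17 − 1.2)² = 1.6×0.971² = 1.51 mA.
V_DS = V_DD − I_D·R_D = 9.1 − 1.51×1.2 = 7.29 V.
Saturation requires V_DS ≥ V_GS − V_t = 0.971 V; 7.29 ≥ 0.971 ✓.

I_D ≈ 1.5 mA, V_DS ≈ 7.3 V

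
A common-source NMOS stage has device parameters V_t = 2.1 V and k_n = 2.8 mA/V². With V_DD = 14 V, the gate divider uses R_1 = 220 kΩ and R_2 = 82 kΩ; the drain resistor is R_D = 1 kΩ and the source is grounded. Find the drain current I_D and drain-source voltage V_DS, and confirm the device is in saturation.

V_G = V_DD·R_2/(R_1+R_2) = 14×82/302 = 3.8 V. With the source grounded, V_GS = V_G = 3.8 V.
Assume saturation: I_D = (k_n/2)(V_GS − V_t)² = (2.8/2)×(3.8 − 2.1)² = 1.4×1.7² = 4.05 mA.
V_DS = V_DD − I_D·R_D = 14 − 4.05×1 = 9.95 V.
Saturation requires V_DS ≥ V_GS − V_t = 1.7 V; 9.95 ≥ 1.7 ✓.

I_D ≈ 4.1 mA, V_DS ≈ 9.9 V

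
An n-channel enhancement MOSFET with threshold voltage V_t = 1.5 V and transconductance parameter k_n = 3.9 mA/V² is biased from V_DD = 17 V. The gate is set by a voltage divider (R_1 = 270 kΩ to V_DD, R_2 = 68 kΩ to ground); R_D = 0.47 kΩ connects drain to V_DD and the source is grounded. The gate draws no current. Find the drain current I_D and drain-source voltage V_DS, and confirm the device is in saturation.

V_G = V_DD·R_2/(R_1+R_2) = 17×68/338 = 3.42 V. With the source grounded, V_GS = V_G = 3.42 V.
Assume saturation: I_D = (k_n/2)(V_GS − V_t)² = (3.9/2)×(3.42 − 1.5)² = 1.95×1.92² = 7.19 mA.
V_DS = V_DD − I_D·R_D = 17 − 7.19×0.47 = 13.6 V.
Saturation requires V_DS ≥ V_GS − V_t = 1.92 V; 13.6 ≥ 1.92 ✓.

I_D ≈ 7.2 mA, V_DS ≈ 14 V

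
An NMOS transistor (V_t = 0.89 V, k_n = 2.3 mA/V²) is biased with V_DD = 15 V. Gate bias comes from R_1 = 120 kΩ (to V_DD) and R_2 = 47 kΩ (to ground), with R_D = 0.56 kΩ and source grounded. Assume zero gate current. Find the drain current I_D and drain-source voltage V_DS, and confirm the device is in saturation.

V_G = V_DD·R_2/(R_1+R_2) = 15×47/167 = 4.22 V. With the source grounded, V_GS = V_G = 4.22 V.
Assume saturation: I_D = (k_n/2)(V_GS − V_t)² = (2.3/2)×(4.22 − 0.89)² = 1.15×3.33² = 12.8 mA.
V_DS = V_DD − I_D·R_D = 15 − 12.8×0.56 = 7.85 V.
Saturation requires V_DS ≥ V_GS − V_t = 3.33 V; 7.85 ≥ 3.33 ✓.

I_D ≈ 13 mA, V_DS ≈ 7.9 V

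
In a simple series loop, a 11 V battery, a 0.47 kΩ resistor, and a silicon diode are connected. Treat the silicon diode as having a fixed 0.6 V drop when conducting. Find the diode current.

KVL around the loop: 11 = V_D + I·R = 0.6 + I × 0.47 kΩ.
So I = (11 − 0.6) / 0.47 kΩ = 10.4 / 0.47 = 22.1 mA.

I ≈ 22 mA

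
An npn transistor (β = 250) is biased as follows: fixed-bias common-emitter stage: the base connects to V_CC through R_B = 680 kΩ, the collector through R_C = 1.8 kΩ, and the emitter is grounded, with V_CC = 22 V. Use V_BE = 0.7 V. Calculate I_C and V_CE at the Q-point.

I_C ≈ 7.8 mA, V_CE ≈ 7.9 V

Base loop: V_CC = I_B·R_B + V_BE, so I_B = (22 − 0.7)/680 kΩ = 0.0313 mA.
In the active region I_C = β·I_B = 250 × 0.0313 = 7.83 mA.
Collector loop: V_CE = V_CC − I_C·R_C = 22 − 7.83×1.8 = 7.9 V.
Since V_CE = 7.9 V > V_CE(sat) ≈ 0.2 V, the transistor is in the active region as assumed.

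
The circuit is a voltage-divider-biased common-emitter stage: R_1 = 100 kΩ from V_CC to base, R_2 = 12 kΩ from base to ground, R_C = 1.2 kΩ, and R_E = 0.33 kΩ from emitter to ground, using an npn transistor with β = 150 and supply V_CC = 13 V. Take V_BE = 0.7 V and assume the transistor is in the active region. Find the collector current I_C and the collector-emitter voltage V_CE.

I_C ≈ 1.7 mA, V_CE ≈ 10 V

Thevenize the base divider: V_Th = V_CC·R_2/(R_1+R_2) = 13×12/112 = 1.39 V, R_Th = R_1‖R_2 = 10.7 kΩ.
Base-emitter loop: V_Th = I_B·R_Th + V_BE + (β+1)I_B·R_E, so I_B = (1.39 − 0.7) / (10.7 + 151×0.33) = 0.0114 mA.
I_C = β·I_B = 150×0.0114 = 1.72 mA, and I_E = (β+1)I_B = 1.73 mA.
V_CE = V_CC − I_C·R_C − I_E·R_E = 13 − 1.72×1.2 − 1.73×0.33 = 10.4 V.
V_CE = 10.4 V > 0.2 V confirms active-region operation.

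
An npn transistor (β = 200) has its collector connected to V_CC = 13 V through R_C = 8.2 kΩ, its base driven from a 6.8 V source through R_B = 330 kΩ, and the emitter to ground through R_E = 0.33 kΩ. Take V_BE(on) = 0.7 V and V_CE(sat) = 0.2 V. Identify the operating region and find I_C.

saturation; I_C ≈ 1.5 mA

Assume active: I_B = (6.8 − 0.7)/(330 + 201×0.33) = 0.0154 mA, I_C = β·I_B = 3.08 mA.
Then V_CE = 13 − 3.08×8.2 − 3.09×0.33 = -13.3 V < 0.2 V — the active assumption fails.
Re-solve with V_CE = 0.2 V. KCL at the emitter: V_E/R_E = (V_BB−0.7−V_E)/R_B + (V_CC−0.2−V_E)/R_C, giving V_E = 0.501 V.
I_C = (V_CC − 0.2 − V_E)/R_C = (12.8 − 0.501)/8.2 = 1.5 mA.
Check: I_B = (6.1 − 0.501)/330 = 0.017 mA, and β·I_B = 3.39 mA > I_C, confirming saturation.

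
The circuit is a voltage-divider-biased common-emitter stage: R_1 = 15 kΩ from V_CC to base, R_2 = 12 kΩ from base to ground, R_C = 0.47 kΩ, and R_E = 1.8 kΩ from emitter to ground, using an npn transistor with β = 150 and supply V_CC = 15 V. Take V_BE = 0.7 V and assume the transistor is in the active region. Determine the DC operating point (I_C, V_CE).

Thevenize the base divider: V_Th = V_CC·R_2/(R_1+R_2) = 15×12/27 = 6.67 V, R_Th = R_1‖R_2 = 6.67 kΩ.
Base-emitter loop: V_Th = I_B·R_Th + V_BE + (β+1)I_B·R_E, so I_B = (6.67 − 0.7) / (6.67 + 151×1.8) = 0.0214 mA.
I_C = β·I_B = 150×0.0214 = 3.21 mA, and I_E = (β+1)I_B = 3.24 mA.
V_CE = V_CC − I_C·R_C − I_E·R_E = 15 − 3.21×0.47 − 3.24×1.8 = 7.67 V.
V_CE = 7.67 V > 0.2 V confirms active-region operation.

I_C ≈ 3.2 mA, V_CE ≈ 7.7 V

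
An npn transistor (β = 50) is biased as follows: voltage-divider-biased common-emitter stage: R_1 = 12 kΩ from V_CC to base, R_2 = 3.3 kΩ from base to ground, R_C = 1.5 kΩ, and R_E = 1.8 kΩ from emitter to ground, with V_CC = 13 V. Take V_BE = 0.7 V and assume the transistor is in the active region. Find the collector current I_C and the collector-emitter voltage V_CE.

I_C ≈ 1.1 mA, V_CE ≈ 9.3 V

Thevenize the base divider: V_Th = V_CC·R_2/(R_1+R_2) = 13×3.3/15.3 = 2.8 V, R_Th = R_1‖R_2 = 2.59 kΩ.
Base-emitter loop: V_Th = I_B·R_Th + V_BE + (β+1)I_B·R_E, so I_B = (2.8 − 0.7) / (2.59 + 51×1.8) = 0.0223 mA.
I_C = β·I_B = 50×0.0223 = 1.11 mA, and I_E = (β+1)I_B = 1.14 mA.
V_CE = V_CC − I_C·R_C − I_E·R_E = 13 − 1.11×1.5 − 1.14×1.8 = 9.28 V.
V_CE = 9.28 V > 0.2 V confirms active-region operation.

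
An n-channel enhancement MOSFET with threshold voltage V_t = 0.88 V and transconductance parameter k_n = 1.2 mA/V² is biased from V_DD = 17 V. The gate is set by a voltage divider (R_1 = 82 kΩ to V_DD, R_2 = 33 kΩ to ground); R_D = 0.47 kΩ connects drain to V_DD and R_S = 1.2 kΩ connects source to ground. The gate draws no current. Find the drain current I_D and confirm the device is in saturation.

I_D ≈ 1.9 mA

V_G = V_DD·R_2/(R_1+R_2) = 17×33/115 = 4.88 V.
Assume saturation: I_D = (k_n/2)(V_GS − V_t)² with V_GS = V_G − I_D·R_S = 4.88 − 1.2·I_D.
Substituting gives 0.864·I_D² − 6.76·I_D + 9.59 = 0, with roots I_D = 1.86 or 5.96 mA.
The root I_D = 5.96 mA gives V_GS = -2.27 V ≤ V_t, so take I_D = 1.86 mA.
Then V_GS = 2.64 V and V_DS = V_DD − I_D(R_D+R_S) = 17 − 1.86×1.67 = 13.9 V.
Saturation requires V_DS ≥ V_GS − V_t = 1.76 V; 13.9 ≥ 1.76 ✓.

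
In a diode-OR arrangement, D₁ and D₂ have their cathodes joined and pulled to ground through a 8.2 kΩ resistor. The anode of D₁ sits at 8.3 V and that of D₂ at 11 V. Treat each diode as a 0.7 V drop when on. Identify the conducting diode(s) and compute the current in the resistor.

Assume both conduct. Then node N would need to be at both 8.3−0.7 = 7.6 V and 11−0.7 = 10.3 V, which is impossible.
Assume only D₂ conducts: V_N = 11 − 0.7 = 10.3 V, so I_R = 10.3/8.2 = 1.26 mA.
Check D₁: its anode-to-cathode voltage is 8.3 − 10.3 = -2 V < 0.7 V, so it is off. The assumption is consistent.

Only D₂ conducts; I_R ≈ 1.3 mA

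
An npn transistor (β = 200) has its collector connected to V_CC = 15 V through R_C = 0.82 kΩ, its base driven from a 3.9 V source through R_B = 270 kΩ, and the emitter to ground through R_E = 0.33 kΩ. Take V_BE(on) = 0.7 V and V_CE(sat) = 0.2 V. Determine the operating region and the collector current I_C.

active; I_C ≈ 1.9 mA

Assume active. Base-emitter loop: I_B = (V_BB − V_BE)/(R_B + (β+1)R_E) = (3.9 − 0.7)/(270 + 201×0.33) = 0.00951 mA.
I_C = β·I_B = 200×0.00951 = 1.9 mA.
V_CE = V_CC − I_C·R_C − I_E·R_E = 15 − 1.9×0.82 − 1.91×0.33 = 12.8 V > V_CE(sat), so the active-region assumption holds.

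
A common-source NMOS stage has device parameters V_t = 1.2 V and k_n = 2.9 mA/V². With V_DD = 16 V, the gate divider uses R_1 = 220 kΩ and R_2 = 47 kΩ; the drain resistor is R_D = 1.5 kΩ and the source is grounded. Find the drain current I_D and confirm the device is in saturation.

V_G = V_DD·R_2/(R_1+R_2) = 16×47/267 = 2.82 V. With the source grounded, V_GS = V_G = 2.82 V.
Assume saturation: I_D = (k_n/2)(V_GS − V_t)² = (2.9/2)×(2.82 − 1.2)² = 1.45×1.62² = 3.79 mA.
V_DS = V_DD − I_D·R_D = 16 − 3.79×1.5 = 10.3 V.
Saturation requires V_DS ≥ V_GS − V_t = 1.62 V; 10.3 ≥ 1.62 ✓.

I_D ≈ 3.8 mA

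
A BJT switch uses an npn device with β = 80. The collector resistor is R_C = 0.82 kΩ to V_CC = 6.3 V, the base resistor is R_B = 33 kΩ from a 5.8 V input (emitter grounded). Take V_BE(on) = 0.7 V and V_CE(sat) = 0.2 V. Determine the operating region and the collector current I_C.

Assume active: I_B = (5.8 − 0.7)/33 = 0.155 mA, giving I_C = β·I_B = 12.4 mA.
But then V_CE = 6.3 − 12.4×0.82 = -3.84 V < V_CE(sat) = 0.2 V — impossible in the active region.
So the transistor is saturated. With V_CE = 0.2 V, I_C = (V_CC − 0.2)/R_C = 6.1/0.82 = 7.44 mA.
Check: β·I_B = 12.4 mA > I_C = 7.44 mA, confirming saturation.

saturation; I_C ≈ 7.4 mA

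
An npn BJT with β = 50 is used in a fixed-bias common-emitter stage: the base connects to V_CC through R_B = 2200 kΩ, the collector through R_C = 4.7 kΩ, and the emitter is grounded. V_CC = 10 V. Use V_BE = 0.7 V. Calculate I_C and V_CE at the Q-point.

I_C ≈ 0.21 mA, V_CE ≈ 9 V

Base loop: V_CC = I_B·R_B + V_BE, so I_B = (10 − 0.7)/2200 kΩ = 0.00423 mA.
In the active region I_C = β·I_B = 50 × 0.00423 = 0.211 mA.
Collector loop: V_CE = V_CC − I_C·R_C = 10 − 0.211×4.7 = 9.01 V.
Since V_CE = 9.01 V > V_CE(sat) ≈ 0.2 V, the transistor is in the active region as assumed.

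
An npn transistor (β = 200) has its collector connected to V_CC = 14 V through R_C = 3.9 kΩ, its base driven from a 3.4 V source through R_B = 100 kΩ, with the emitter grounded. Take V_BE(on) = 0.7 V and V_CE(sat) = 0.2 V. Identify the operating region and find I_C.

saturation; I_C ≈ 3.5 mA

Assume active: I_B = (3.4 − 0.7)/100 = 0.027 mA, giving I_C = β·I_B = 5.4 mA.
But then V_CE = 14 − 5.4×3.9 = -7.06 V < V_CE(sat) = 0.2 V — impossible in the active region.
So the transistor is saturated. With V_CE = 0.2 V, I_C = (V_CC − 0.2)/R_C = 13.8/3.9 = 3.54 mA.
Check: β·I_B = 5.4 mA > I_C = 3.54 mA, confirming saturation.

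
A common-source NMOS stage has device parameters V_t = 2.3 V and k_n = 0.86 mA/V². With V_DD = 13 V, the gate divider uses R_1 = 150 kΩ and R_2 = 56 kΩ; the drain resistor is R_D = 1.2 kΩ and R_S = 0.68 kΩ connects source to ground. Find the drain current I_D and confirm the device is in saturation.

I_D ≈ 0.4 mA

V_G = V_DD·R_2/(R_1+R_2) = 13×56/206 = 3.53 V.
Assume saturation: I_D = (k_n/2)(V_GS − V_t)² with V_GS = V_G − I_D·R_S = 3.53 − 0.68·I_D.
Substituting gives 0.199·I_D² − 1.72·I_D + 0.655 = 0, with roots I_D = 0.399 or 8.26 mA.
The root I_D = 8.26 mA gives V_GS = -2.08 V ≤ V_t, so take I_D = 0.399 mA.
Then V_GS = 3.26 V and V_DS = V_DD − I_D(R_D+R_S) = 13 − 0.399×1.88 = 12.3 V.
Saturation requires V_DS ≥ V_GS − V_t = 0.963 V; 12.3 ≥ 0.963 ✓.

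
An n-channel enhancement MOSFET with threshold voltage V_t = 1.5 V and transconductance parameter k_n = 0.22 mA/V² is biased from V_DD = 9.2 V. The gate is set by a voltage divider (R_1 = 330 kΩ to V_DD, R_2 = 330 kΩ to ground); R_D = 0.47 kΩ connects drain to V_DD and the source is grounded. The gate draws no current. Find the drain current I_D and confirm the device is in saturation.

V_G = V_DD·R_2/(R_1+R_2) = 9.2×330/660 = 4.6 V. With the source grounded, V_GS = V_G = 4.6 V.
Assume saturation: I_D = (k_n/2)(V_GS − V_t)² = (0.22/2)×(4.6 − 1.5)² = 0.11×3.1² = 1.06 mA.
V_DS = V_DD − I_D·R_D = 9.2 − 1.06×0.47 = 8.7 V.
Saturation requires V_DS ≥ V_GS − V_t = 3.1 V; 8.7 ≥ 3.1 ✓.

I_D ≈ 1.1 mA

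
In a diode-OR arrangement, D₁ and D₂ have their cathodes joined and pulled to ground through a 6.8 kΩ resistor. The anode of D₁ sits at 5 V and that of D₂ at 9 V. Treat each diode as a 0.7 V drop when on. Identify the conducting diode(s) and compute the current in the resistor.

Only D₂ conducts; I_R ≈ 1.2 mA

Assume both conduct. Then node N would need to be at both 5−0.7 = 4.3 V and 9−0.7 = 8.3 V, which is impossible.
Assume only D₂ conducts: V_N = 9 − 0.7 = 8.3 V, so I_R = 8.3/6.8 = 1.22 mA.
Check D₁: its anode-to-cathode voltage is 5 − 8.3 = -3.3 V < 0.7 V, so it is off. The assumption is consistent.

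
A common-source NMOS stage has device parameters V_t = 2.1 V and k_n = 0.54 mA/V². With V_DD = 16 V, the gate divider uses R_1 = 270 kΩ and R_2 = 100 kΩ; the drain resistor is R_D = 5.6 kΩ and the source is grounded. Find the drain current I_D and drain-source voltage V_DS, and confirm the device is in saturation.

I_D ≈ 1.3 mA, V_DS ≈ 8.5 V

V_G = V_DD·R_2/(R_1+R_2) = 16×100/370 = 4.32 V. With the source grounded, V_GS = V_G = 4.32 V.
Assume saturation: I_D = (k_n/2)(V_GS − V_t)² = (0.54/2)×(4.32 − 2.1)² = 0.27×2.22² = 1.34 mA.
V_DS = V_DD − I_D·R_D = 16 − 1.34×5.6 = 8.52 V.
Saturation requires V_DS ≥ V_GS − V_t = 2.22 V; 8.52 ≥ 2.22 ✓.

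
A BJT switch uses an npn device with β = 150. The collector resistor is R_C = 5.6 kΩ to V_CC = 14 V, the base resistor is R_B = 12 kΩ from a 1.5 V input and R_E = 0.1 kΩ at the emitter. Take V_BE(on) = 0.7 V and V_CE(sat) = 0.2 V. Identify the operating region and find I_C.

Assume active: I_B = (1.5 − 0.7)/(12 + 151×0.1) = 0.0295 mA, I_C = β·I_B = 4.43 mA.
Then V_CE = 14 − 4.43×5.6 − 4.46×0.1 = -11.2 V < 0.2 V — the active assumption fails.
Re-solve with V_CE = 0.2 V. KCL at the emitter: V_E/R_E = (V_BB−0.7−V_E)/R_B + (V_CC−0.2−V_E)/R_C, giving V_E = 0.247 V.
I_C = (V_CC − 0.2 − V_E)/R_C = (13.8 − 0.247)/5.6 = 2.42 mA.
Check: I_B = (0.8 − 0.247)/12 = 0.0461 mA, and β·I_B = 6.92 mA > I_C, confirming saturation.

saturation; I_C ≈ 2.4 mA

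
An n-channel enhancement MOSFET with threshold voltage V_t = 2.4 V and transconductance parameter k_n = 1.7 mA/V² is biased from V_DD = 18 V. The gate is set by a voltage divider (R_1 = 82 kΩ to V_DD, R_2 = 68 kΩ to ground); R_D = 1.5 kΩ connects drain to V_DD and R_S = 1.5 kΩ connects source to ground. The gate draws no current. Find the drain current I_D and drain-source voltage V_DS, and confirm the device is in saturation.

V_G = V_DD·R_2/(R_1+R_2) = 18×68/150 = 8.16 V.
Assume saturation: I_D = (k_n/2)(V_GS − V_t)² with V_GS = V_G − I_D·R_S = 8.16 − 1.5·I_D.
Substituting gives 1.91·I_D² − 15.7·I_D + 28.2 = 0, with roots I_D = 2.66 or 5.54 mA.
The root I_D = 5.54 mA gives V_GS = -0.154 V ≤ V_t, so take I_D = 2.66 mA.
Then V_GS = 4.17 V and V_DS = V_DD − I_D(R_D+R_S) = 18 − 2.66×3 = 10 V.
Saturation requires V_DS ≥ V_GS − V_t = 1.77 V; 10 ≥ 1.77 ✓.

I_D ≈ 2.7 mA, V_DS ≈ 10 V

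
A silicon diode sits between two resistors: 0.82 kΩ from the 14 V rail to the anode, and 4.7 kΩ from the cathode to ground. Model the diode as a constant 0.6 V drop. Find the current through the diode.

The two resistors are in series with the diode, so KVL gives 14 = I·0.82 + 0.6 + I·4.7.
I = (14 − 0.6) / (0.82 + 4.7) kΩ = 13.4 / 5.52 = 2.43 mA.

I ≈ 2.4 mA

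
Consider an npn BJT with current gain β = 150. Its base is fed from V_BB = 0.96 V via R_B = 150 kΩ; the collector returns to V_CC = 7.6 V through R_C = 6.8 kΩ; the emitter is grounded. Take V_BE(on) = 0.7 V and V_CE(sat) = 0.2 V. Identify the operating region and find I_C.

active; I_C ≈ 0.26 mA

Assume active. Base-emitter loop: I_B = (V_BB − V_BE)/R_B = (0.96 − 0.7)/150 = 0.00173 mA.
I_C = β·I_B = 150×0.00173 = 0.26 mA.
V_CE = V_CC − I_C·R_C = 7.6 − 0.26×6.8 = 5.83 V > V_CE(sat), so the active-region assumption holds.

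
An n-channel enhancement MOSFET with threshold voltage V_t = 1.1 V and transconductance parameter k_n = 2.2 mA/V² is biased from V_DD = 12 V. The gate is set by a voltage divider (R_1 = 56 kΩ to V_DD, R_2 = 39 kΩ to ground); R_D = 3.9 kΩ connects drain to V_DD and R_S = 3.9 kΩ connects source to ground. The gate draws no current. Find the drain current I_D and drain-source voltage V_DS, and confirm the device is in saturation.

V_G = V_DD·R_2/(R_1+R_2) = 12×39/95 = 4.93 V.
Assume saturation: I_D = (k_n/2)(V_GS − V_t)² with V_GS = V_G − I_D·R_S = 4.93 − 3.9·I_D.
Substituting gives 16.7·I_D² − 33.8·I_D + 16.1 = 0, with roots I_D = 0.767 or 1.25 mA.
The root I_D = 1.25 mA gives V_GS = 0.0319 V ≤ V_t, so take I_D = 0.767 mA.
Then V_GS = 1.94 V and V_DS = V_DD − I_D(R_D+R_S) = 12 − 0.767×7.8 = 6.02 V.
Saturation requires V_DS ≥ V_GS − V_t = 0.835 V; 6.02 ≥ 0.835 ✓.

I_D ≈ 0.77 mA, V_DS ≈ 6 V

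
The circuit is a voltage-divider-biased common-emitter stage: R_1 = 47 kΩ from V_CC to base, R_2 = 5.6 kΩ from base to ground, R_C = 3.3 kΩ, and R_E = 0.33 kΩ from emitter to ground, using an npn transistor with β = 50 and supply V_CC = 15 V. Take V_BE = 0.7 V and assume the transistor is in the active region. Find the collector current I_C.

Thevenize the base divider: V_Th = V_CC·R_2/(R_1+R_2) = 15×5.6/52.6 = 1.6 V, R_Th = R_1‖R_2 = 5 kΩ.
Base-emitter loop: V_Th = I_B·R_Th + V_BE + (β+1)I_B·R_E, so I_B = (1.6 − 0.7) / (5 + 51×0.33) = 0.0411 mA.
I_C = β·I_B = 50×0.0411 = 2.05 mA, and I_E = (β+1)I_B = 2.1 mA.
V_CE = V_CC − I_C·R_C − I_E·R_E = 15 − 2.05×3.3 − 2.1×0.33 = 7.53 V.
V_CE = 7.53 V > 0.2 V confirms active-region operation.

I_C ≈ 2.1 mA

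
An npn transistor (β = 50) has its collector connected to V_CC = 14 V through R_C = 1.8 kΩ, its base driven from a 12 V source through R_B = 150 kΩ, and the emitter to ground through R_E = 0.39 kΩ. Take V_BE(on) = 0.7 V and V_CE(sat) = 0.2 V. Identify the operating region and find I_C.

Assume active. Base-emitter loop: I_B = (V_BB − V_BE)/(R_B + (β+1)R_E) = (12 − 0.7)/(150 + 51×0.39) = 0.0665 mA.
I_C = β·I_B = 50×0.0665 = 3.33 mA.
V_CE = V_CC − I_C·R_C − I_E·R_E = 14 − 3.33×1.8 − 3.39×0.39 = 6.69 V > V_CE(sat), so the active-region assumption holds.

active; I_C ≈ 3.3 mA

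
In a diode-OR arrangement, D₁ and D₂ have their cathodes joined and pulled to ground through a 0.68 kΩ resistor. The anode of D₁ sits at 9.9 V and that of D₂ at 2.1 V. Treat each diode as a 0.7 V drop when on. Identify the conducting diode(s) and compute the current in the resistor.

Only D₁ conducts; I_R ≈ 14 mA

Assume both conduct. Then node N would need to be at both 9.9−0.7 = 9.2 V and 2.1−0.7 = 1.4 V, which is impossible.
Assume only D₁ conducts: V_N = 9.9 − 0.7 = 9.2 V, so I_R = 9.2/0.68 = 13.5 mA.
Check D₂: its anode-to-cathode voltage is 2.1 − 9.2 = -7.1 V < 0.7 V, so it is off. The assumption is consistent.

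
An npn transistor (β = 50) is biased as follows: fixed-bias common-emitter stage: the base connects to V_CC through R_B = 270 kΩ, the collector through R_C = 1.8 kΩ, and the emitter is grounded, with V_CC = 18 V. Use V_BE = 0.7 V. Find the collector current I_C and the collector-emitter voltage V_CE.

I_C ≈ 3.2 mA, V_CE ≈ 12 V

Base loop: V_CC = I_B·R_B + V_BE, so I_B = (18 − 0.7)/270 kΩ = 0.0641 mA.
In the active region I_C = β·I_B = 50 × 0.0641 = 3.2 mA.
Collector loop: V_CE = V_CC − I_C·R_C = 18 − 3.2×1.8 = 12.2 V.
Since V_CE = 12.2 V > V_CE(sat) ≈ 0.2 V, the transistor is in the active region as assumed.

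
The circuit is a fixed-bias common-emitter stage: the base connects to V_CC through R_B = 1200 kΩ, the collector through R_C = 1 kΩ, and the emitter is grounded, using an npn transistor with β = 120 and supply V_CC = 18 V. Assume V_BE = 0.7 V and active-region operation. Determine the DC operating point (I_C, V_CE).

I_C ≈ 1.7 mA, V_CE ≈ 16 V

Base loop: V_CC = I_B·R_B + V_BE, so I_B = (18 − 0.7)/1200 kΩ = 0.0144 mA.
In the active region I_C = β·I_B = 120 × 0.0144 = 1.73 mA.
Collector loop: V_CE = V_CC − I_C·R_C = 18 − 1.73×1 = 16.3 V.
Since V_CE = 16.3 V > V_CE(sat) ≈ 0.2 V, the transistor is in the active region as assumed.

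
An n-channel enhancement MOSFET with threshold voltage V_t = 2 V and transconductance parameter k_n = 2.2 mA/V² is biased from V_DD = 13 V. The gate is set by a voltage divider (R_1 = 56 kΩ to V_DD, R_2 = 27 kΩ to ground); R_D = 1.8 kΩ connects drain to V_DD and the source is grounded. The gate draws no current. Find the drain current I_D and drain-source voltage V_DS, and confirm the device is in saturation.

V_G = V_DD·R_2/(R_1+R_2) = 13×27/83 = 4.23 V. With the source grounded, V_GS = V_G = 4.23 V.
Assume saturation: I_D = (k_n/2)(V_GS − V_t)² = (2.2/2)×(4.23 − 2)² = 1.1×2.23² = 5.46 mA.
V_DS = V_DD − I_D·R_D = 13 − 5.46×1.8 = 3.16 V.
Saturation requires V_DS ≥ V_GS − V_t = 2.23 V; 3.16 ≥ 2.23 ✓.

I_D ≈ 5.5 mA, V_DS ≈ 3.2 V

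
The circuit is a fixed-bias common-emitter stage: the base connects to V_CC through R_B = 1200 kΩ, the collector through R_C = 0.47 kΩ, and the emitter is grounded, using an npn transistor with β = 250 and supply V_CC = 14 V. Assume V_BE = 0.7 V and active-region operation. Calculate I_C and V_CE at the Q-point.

I_C ≈ 2.8 mA, V_CE ≈ 13 V

Base loop: V_CC = I_B·R_B + V_BE, so I_B = (14 − 0.7)/1200 kΩ = 0.0111 mA.
In the active region I_C = β·I_B = 250 × 0.0111 = 2.77 mA.
Collector loop: V_CE = V_CC − I_C·R_C = 14 − 2.77×0.47 = 12.7 V.
Since V_CE = 12.7 V > V_CE(sat) ≈ 0.2 V, the transistor is in the active region as assumed.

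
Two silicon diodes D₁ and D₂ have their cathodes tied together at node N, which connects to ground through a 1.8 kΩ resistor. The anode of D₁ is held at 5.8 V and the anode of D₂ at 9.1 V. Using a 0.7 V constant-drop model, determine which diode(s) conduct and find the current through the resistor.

Only D₂ conducts; I_R ≈ 4.7 mA

Assume both conduct. Then node N would need to be at both 5.8−0.7 = 5.1 V and 9.1−0.7 = 8.4 V, which is impossible.
Assume only D₂ conducts: V_N = 9.1 − 0.7 = 8.4 V, so I_R = 8.4/1.8 = 4.67 mA.
Check D₁: its anode-to-cathode voltage is 5.8 − 8.4 = -2.6 V < 0.7 V, so it is off. The assumption is consistent.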